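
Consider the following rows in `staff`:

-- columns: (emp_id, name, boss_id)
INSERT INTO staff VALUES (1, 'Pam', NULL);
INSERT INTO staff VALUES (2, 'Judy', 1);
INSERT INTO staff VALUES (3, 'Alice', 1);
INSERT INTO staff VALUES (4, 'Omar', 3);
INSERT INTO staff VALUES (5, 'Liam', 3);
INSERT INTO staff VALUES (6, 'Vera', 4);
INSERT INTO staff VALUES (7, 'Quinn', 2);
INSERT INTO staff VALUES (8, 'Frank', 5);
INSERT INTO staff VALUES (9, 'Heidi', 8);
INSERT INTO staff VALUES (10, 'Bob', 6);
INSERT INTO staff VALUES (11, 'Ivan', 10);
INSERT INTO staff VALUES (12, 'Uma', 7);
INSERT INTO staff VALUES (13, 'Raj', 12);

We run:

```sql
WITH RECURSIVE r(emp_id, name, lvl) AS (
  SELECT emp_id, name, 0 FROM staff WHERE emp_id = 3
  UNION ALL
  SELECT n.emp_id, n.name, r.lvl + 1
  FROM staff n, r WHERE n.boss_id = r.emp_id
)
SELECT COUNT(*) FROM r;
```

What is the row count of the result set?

8

Base: emp_id=3 (Alice) at lvl 0.
Iteration 1: rows with boss_id in {3} -> Omar (id 4, lvl 1), Liam (id 5, lvl 1).
Iteration 2: rows with boss_id in {4,5} -> Vera (id 6, lvl 2), Frank (id 8, lvl 2).
Iteration 3: rows with boss_id in {6,8} -> Heidi (id 9, lvl 3), Bob (id 10, lvl 3).
Iteration 4: rows with boss_id in {9,10} -> Ivan (id 11, lvl 4).
Iteration 5: no rows with boss_id in {11}; recursion stops.
Total rows emitted: 8.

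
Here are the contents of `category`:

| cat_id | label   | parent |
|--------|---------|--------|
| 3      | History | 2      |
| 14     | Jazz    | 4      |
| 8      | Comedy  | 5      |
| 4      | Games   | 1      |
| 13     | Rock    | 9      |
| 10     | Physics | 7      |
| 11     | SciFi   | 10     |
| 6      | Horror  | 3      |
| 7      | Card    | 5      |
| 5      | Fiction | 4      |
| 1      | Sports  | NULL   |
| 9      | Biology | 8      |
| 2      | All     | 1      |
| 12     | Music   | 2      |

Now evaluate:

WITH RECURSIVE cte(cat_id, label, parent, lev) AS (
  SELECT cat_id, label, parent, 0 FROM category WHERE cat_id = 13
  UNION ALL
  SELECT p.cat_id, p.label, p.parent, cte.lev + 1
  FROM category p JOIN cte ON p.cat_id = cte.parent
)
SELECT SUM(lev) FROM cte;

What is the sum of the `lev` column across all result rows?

Base: cat_id=13 (Rock), parent=9, lev 0.
Iteration 1: join on cat_id=9 -> Biology (id 9, parent=8, lev 1).
Iteration 2: join on cat_id=8 -> Comedy (id 8, parent=5, lev 2).
Iteration 3: join on cat_id=5 -> Fiction (id 5, parent=4, lev 3).
Iteration 4: join on cat_id=4 -> Games (id 4, parent=1, lev 4).
Iteration 5: join on cat_id=1 -> Sports (id 1, parent=NULL, lev 5).
Iteration 6: parent is NULL; no match; recursion stops.
SUM(lev) = 0 + 1 + 2 + 3 + 4 + 5 = 15.

15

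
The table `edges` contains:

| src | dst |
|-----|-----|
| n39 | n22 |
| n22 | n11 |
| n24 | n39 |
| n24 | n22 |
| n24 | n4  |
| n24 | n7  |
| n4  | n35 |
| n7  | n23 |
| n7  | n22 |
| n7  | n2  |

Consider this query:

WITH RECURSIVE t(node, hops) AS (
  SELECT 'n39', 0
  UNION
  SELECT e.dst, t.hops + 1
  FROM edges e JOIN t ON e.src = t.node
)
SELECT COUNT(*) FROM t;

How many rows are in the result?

Base: (n39, hops=0).
Iteration 1: edges from {n39} -> (n22, hops=1).
Iteration 2: edges from {n22} -> (n11, hops=2).
Iteration 3: no outgoing edges from {n11}; recursion stops.
Total rows emitted: 3.

3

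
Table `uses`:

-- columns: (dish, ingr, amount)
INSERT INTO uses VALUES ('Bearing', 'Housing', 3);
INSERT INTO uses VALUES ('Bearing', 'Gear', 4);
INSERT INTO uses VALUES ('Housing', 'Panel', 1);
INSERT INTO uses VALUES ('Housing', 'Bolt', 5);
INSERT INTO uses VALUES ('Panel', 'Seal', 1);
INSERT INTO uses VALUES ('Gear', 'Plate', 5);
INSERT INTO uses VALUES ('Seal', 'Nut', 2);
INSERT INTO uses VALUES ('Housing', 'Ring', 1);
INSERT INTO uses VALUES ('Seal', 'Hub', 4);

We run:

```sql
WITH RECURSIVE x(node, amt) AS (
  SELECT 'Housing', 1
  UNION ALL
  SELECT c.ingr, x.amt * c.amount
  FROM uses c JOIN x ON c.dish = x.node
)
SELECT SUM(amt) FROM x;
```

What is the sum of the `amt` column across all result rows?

Base: (Housing, amt=1).
Iteration 1: components of {Housing} -> Bolt = 1*5 = 5, Panel = 1*1 = 1, Ring = 1*1 = 1.
Iteration 2: components of {Bolt,Panel,Ring} -> Seal = 1*1 = 1.
Iteration 3: components of {Seal} -> Hub = 1*4 = 4, Nut = 1*2 = 2.
Iteration 4: no further components; recursion stops.
SUM(amt) = 1 + 1 + 5 + 1 + 1 + 2 + 4 = 15.

15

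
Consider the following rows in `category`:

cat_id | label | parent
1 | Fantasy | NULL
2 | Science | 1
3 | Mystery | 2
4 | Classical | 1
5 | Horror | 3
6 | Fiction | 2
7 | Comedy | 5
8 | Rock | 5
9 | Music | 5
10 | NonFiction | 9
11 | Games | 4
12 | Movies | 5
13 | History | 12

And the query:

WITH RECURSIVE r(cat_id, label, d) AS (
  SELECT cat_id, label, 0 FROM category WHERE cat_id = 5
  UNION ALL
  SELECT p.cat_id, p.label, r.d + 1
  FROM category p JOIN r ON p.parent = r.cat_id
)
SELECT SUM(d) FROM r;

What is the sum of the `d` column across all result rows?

8

Base: cat_id=5 (Horror) at d 0.
Iteration 1: rows with parent in {5} -> Comedy (id 7, d 1), Rock (id 8, d 1), Music (id 9, d 1), Movies (id 12, d 1).
Iteration 2: rows with parent in {7,8,9,12} -> NonFiction (id 10, d 2), History (id 13, d 2).
Iteration 3: no rows with parent in {10,13}; recursion stops.
SUM(d) = 0 + 1 + 1 + 1 + 1 + 2 + 2 = 8.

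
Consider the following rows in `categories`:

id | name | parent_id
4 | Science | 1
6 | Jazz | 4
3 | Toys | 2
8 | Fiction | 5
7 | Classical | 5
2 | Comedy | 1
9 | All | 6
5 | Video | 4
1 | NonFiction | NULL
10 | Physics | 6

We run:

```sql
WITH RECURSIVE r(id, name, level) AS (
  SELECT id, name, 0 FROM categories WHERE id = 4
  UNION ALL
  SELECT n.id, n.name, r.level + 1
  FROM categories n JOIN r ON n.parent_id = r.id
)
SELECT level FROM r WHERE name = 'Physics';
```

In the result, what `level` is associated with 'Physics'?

Base: id=4 (Science) at level 0.
Iteration 1: rows with parent_id in {4} -> Video (id 5, level 1), Jazz (id 6, level 1).
Iteration 2: rows with parent_id in {5,6} -> Classical (id 7, level 2), Fiction (id 8, level 2), All (id 9, level 2), Physics (id 10, level 2).
Iteration 3: no rows with parent_id in {7,8,9,10}; recursion stops.

2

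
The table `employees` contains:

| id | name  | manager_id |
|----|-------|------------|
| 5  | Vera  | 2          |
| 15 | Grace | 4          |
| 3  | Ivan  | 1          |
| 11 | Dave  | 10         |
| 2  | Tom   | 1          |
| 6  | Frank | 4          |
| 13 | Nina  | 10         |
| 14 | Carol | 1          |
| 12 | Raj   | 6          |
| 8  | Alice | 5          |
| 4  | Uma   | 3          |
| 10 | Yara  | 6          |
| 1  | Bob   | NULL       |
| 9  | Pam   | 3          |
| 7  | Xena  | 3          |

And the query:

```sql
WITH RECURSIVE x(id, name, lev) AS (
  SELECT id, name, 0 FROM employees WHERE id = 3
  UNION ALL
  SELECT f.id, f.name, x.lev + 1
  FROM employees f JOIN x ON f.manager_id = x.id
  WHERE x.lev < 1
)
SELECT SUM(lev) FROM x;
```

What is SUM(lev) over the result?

Base: id=3 (Ivan) at lev 0.
Iteration 1: rows with manager_id in {3} -> Uma (id 4, lev 1), Xena (id 7, lev 1), Pam (id 9, lev 1).
Iteration 2: lev < 1 fails for all current rows; recursion stops.
SUM(lev) = 0 + 1 + 1 + 1 = 3.

3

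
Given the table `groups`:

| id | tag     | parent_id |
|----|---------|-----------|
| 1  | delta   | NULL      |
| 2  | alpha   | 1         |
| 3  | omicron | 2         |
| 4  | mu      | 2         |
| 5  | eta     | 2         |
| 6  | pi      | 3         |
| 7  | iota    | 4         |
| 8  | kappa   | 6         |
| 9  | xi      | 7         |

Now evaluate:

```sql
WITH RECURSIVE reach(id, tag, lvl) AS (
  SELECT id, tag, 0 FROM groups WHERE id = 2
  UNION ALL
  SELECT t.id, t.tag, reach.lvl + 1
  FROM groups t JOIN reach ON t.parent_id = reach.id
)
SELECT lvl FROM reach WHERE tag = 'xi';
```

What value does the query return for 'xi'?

3

Base: id=2 (alpha) at lvl 0.
Iteration 1: rows with parent_id in {2} -> omicron (id 3, lvl 1), mu (id 4, lvl 1), eta (id 5, lvl 1).
Iteration 2: rows with parent_id in {3,4,5} -> pi (id 6, lvl 2), iota (id 7, lvl 2).
Iteration 3: rows with parent_id in {6,7} -> kappa (id 8, lvl 3), xi (id 9, lvl 3).
Iteration 4: no rows with parent_id in {8,9}; recursion stops.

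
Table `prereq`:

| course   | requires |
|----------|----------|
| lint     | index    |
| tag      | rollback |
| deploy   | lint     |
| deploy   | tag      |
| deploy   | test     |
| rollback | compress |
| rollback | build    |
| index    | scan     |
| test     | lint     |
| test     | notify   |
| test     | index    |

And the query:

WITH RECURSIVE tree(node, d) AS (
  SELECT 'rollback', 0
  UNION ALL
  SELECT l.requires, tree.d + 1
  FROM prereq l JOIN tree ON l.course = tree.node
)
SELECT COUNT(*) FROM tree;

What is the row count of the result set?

Base: (rollback, d=0).
Iteration 1: edges from {rollback} -> (build, d=1), (compress, d=1).
Iteration 2: no outgoing edges from {build,compress}; recursion stops.
Total rows emitted: 3.

3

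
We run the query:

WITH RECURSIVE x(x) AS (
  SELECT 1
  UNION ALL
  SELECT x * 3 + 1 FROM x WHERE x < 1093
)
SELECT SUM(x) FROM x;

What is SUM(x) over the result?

1636

Base: x=1.
Iteration 1: 1 < 1093 holds -> x = 1 * 3 + 1 = 4.
Iteration 2: 4 < 1093 holds -> x = 4 * 3 + 1 = 13.
Iteration 3: 13 < 1093 holds -> x = 13 * 3 + 1 = 40.
Iteration 4: 40 < 1093 holds -> x = 40 * 3 + 1 = 121.
Iteration 5: 121 < 1093 holds -> x = 121 * 3 + 1 = 364.
Iteration 6: 364 < 1093 holds -> x = 364 * 3 + 1 = 1093.
Iteration 7: 1093 < 1093 fails; recursion stops.
SUM(x) = 1 + 4 + 13 + 40 + 121 + 364 + 1093 = 1636.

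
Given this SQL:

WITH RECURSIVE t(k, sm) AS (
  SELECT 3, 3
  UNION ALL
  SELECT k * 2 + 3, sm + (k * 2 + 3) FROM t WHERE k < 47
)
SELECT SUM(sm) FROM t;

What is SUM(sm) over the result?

297

Base: k=3, sm=3.
Iteration 1: 3 < 47 holds -> k = 3 * 2 + 3 = 9, sm = 3 + 9 = 12.
Iteration 2: 9 < 47 holds -> k = 9 * 2 + 3 = 21, sm = 12 + 21 = 33.
Iteration 3: 21 < 47 holds -> k = 21 * 2 + 3 = 45, sm = 33 + 45 = 78.
Iteration 4: 45 < 47 holds -> k = 45 * 2 + 3 = 93, sm = 78 + 93 = 171.
Iteration 5: 93 < 47 fails; recursion stops.
SUM(sm) = 3 + 12 + 33 + 78 + 171 = 297.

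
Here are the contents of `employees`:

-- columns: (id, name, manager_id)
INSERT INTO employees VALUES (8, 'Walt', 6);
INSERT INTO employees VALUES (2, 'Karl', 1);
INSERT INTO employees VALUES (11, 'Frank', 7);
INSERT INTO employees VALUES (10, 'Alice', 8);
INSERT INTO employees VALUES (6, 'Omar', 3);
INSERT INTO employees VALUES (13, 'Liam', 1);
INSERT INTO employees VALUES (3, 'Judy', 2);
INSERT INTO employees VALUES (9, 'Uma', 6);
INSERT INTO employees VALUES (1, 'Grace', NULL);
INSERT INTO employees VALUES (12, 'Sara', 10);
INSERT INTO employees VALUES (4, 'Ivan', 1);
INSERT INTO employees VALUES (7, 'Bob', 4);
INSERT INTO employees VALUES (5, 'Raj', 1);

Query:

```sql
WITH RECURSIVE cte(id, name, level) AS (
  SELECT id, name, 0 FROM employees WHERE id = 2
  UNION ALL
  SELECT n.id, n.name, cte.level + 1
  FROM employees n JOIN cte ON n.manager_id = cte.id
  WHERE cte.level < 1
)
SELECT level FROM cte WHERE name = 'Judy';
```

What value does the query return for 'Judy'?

Base: id=2 (Karl) at level 0.
Iteration 1: rows with manager_id in {2} -> Judy (id 3, level 1).
Iteration 2: level < 1 fails for all current rows; recursion stops.

1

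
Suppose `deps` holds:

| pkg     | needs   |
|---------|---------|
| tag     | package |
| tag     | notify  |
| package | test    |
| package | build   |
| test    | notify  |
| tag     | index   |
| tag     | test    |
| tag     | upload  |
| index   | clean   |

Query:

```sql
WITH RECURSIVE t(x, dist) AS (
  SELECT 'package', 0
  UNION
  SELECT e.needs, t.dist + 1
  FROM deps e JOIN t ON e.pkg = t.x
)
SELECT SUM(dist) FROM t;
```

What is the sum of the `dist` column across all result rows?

Base: (package, dist=0).
Iteration 1: edges from {package} -> (build, dist=1), (test, dist=1).
Iteration 2: edges from {build,test} -> (notify, dist=2).
Iteration 3: no outgoing edges from {notify}; recursion stops.
SUM(dist) = 0 + 1 + 1 + 2 = 4.

4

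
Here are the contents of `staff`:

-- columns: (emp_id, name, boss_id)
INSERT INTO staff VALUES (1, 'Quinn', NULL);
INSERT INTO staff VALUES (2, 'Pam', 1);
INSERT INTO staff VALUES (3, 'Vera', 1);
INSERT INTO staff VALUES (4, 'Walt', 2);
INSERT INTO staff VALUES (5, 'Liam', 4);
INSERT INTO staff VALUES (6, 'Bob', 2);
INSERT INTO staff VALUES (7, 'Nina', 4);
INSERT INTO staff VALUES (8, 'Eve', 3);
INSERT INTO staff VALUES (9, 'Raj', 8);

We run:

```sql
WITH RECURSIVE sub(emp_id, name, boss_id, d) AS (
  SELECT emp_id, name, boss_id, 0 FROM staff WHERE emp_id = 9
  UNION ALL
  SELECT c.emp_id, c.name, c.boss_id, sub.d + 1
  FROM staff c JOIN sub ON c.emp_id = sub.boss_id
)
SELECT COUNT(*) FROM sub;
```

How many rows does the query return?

Base: emp_id=9 (Raj), boss_id=8, d 0.
Iteration 1: join on emp_id=8 -> Eve (id 8, boss_id=3, d 1).
Iteration 2: join on emp_id=3 -> Vera (id 3, boss_id=1, d 2).
Iteration 3: join on emp_id=1 -> Quinn (id 1, boss_id=NULL, d 3).
Iteration 4: boss_id is NULL; no match; recursion stops.
Total rows emitted: 4.

4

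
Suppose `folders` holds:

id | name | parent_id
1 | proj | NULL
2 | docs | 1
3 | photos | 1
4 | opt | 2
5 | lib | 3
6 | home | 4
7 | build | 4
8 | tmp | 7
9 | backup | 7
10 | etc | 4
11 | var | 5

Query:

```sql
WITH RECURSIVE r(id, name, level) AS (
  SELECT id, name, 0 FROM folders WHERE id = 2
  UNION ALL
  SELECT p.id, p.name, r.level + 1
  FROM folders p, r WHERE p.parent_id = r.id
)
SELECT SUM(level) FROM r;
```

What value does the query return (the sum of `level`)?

13

Base: id=2 (docs) at level 0.
Iteration 1: rows with parent_id in {2} -> opt (id 4, level 1).
Iteration 2: rows with parent_id in {4} -> home (id 6, level 2), build (id 7, level 2), etc (id 10, level 2).
Iteration 3: rows with parent_id in {6,7,10} -> tmp (id 8, level 3), backup (id 9, level 3).
Iteration 4: no rows with parent_id in {8,9}; recursion stops.
SUM(level) = 0 + 1 + 2 + 2 + 2 + 3 + 3 = 13.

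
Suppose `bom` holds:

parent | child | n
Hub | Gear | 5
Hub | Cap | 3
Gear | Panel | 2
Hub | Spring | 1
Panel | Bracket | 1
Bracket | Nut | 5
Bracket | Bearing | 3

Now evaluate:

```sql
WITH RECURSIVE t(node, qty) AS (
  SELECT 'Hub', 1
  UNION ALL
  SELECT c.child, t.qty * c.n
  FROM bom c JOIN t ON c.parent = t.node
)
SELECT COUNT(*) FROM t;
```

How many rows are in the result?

Base: (Hub, qty=1).
Iteration 1: components of {Hub} -> Cap = 1*3 = 3, Gear = 1*5 = 5, Spring = 1*1 = 1.
Iteration 2: components of {Cap,Gear,Spring} -> Panel = 5*2 = 10.
Iteration 3: components of {Panel} -> Bracket = 10*1 = 10.
Iteration 4: components of {Bracket} -> Bearing = 10*3 = 30, Nut = 10*5 = 50.
Iteration 5: no further components; recursion stops.
Total rows emitted: 8.

8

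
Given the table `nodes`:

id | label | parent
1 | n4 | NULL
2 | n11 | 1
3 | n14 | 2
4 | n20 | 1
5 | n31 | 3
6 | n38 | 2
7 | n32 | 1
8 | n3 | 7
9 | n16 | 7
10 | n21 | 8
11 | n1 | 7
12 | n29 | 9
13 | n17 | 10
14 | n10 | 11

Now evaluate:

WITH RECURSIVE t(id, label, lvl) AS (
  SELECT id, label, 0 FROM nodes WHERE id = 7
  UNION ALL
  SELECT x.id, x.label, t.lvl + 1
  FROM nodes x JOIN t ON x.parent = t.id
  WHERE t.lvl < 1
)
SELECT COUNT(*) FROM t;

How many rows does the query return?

Base: id=7 (n32) at lvl 0.
Iteration 1: rows with parent in {7} -> n3 (id 8, lvl 1), n16 (id 9, lvl 1), n1 (id 11, lvl 1).
Iteration 2: lvl < 1 fails for all current rows; recursion stops.
Total rows emitted: 4.

4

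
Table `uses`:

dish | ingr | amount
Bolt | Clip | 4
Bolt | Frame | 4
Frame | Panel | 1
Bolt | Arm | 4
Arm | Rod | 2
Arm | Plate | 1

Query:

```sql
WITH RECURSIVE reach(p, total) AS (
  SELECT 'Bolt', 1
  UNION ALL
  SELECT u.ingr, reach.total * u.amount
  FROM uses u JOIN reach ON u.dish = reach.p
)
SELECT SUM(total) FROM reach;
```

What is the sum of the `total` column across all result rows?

Base: (Bolt, total=1).
Iteration 1: components of {Bolt} -> Arm = 1*4 = 4, Clip = 1*4 = 4, Frame = 1*4 = 4.
Iteration 2: components of {Arm,Clip,Frame} -> Panel = 4*1 = 4, Plate = 4*1 = 4, Rod = 4*2 = 8.
Iteration 3: no further components; recursion stops.
SUM(total) = 1 + 4 + 4 + 4 + 4 + 8 + 4 = 29.

29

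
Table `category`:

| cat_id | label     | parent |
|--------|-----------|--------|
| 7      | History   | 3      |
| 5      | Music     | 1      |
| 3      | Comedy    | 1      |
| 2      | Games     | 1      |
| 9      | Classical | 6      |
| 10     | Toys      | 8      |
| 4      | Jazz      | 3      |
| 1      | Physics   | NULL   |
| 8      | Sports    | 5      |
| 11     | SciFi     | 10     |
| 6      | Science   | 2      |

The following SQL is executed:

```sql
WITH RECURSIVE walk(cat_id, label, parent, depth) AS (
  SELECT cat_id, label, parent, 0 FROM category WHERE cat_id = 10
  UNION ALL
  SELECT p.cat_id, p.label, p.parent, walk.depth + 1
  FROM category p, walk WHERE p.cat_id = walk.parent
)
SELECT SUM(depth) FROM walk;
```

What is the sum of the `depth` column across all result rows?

Base: cat_id=10 (Toys), parent=8, depth 0.
Iteration 1: join on cat_id=8 -> Sports (id 8, parent=5, depth 1).
Iteration 2: join on cat_id=5 -> Music (id 5, parent=1, depth 2).
Iteration 3: join on cat_id=1 -> Physics (id 1, parent=NULL, depth 3).
Iteration 4: parent is NULL; no match; recursion stops.
SUM(depth) = 0 + 1 + 2 + 3 = 6.

6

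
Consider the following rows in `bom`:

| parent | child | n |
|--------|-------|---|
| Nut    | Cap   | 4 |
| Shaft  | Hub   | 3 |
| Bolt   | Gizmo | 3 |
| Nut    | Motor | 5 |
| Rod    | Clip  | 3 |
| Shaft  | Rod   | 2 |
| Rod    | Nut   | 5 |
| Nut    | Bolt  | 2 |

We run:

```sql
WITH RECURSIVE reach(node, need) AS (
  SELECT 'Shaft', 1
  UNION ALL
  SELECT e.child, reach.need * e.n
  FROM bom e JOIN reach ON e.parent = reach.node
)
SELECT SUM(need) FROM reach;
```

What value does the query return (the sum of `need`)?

Base: (Shaft, need=1).
Iteration 1: components of {Shaft} -> Hub = 1*3 = 3, Rod = 1*2 = 2.
Iteration 2: components of {Hub,Rod} -> Clip = 2*3 = 6, Nut = 2*5 = 10.
Iteration 3: components of {Clip,Nut} -> Bolt = 10*2 = 20, Cap = 10*4 = 40, Motor = 10*5 = 50.
Iteration 4: components of {Bolt,Cap,Motor} -> Gizmo = 20*3 = 60.
Iteration 5: no further components; recursion stops.
SUM(need) = 1 + 3 + 2 + 10 + 6 + 20 + 50 + 40 + 60 = 192.

192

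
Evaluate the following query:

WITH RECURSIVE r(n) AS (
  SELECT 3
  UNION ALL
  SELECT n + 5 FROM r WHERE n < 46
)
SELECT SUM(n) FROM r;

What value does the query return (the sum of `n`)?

255

Base: n=3.
Iteration 1: 3 < 46 holds -> n = 3 + 5 = 8.
Iteration 2: 8 < 46 holds -> n = 8 + 5 = 13.
Iteration 3: 13 < 46 holds -> n = 13 + 5 = 18.
Iteration 4: 18 < 46 holds -> n = 18 + 5 = 23.
Iteration 5: 23 < 46 holds -> n = 23 + 5 = 28.
Iteration 6: 28 < 46 holds -> n = 28 + 5 = 33.
Iteration 7: 33 < 46 holds -> n = 33 + 5 = 38.
Iteration 8: 38 < 46 holds -> n = 38 + 5 = 43.
Iteration 9: 43 < 46 holds -> n = 43 + 5 = 48.
Iteration 10: 48 < 46 fails; recursion stops.
SUM(n) = 3 + 8 + 13 + 18 + 23 + 28 + 33 + 38 + 43 + 48 = 255.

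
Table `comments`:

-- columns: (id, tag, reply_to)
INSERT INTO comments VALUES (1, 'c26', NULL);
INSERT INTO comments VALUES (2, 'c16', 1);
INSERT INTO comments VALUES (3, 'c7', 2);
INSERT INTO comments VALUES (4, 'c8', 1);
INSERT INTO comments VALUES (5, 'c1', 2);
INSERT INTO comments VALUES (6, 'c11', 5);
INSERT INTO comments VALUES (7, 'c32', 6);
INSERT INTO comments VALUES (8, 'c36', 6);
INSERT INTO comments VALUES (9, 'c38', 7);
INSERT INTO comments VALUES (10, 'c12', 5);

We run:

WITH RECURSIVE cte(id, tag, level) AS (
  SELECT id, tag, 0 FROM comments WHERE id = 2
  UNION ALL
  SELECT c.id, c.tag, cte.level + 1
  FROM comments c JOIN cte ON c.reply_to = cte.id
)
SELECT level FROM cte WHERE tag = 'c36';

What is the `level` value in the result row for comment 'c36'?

Base: id=2 (c16) at level 0.
Iteration 1: rows with reply_to in {2} -> c7 (id 3, level 1), c1 (id 5, level 1).
Iteration 2: rows with reply_to in {3,5} -> c11 (id 6, level 2), c12 (id 10, level 2).
Iteration 3: rows with reply_to in {6,10} -> c32 (id 7, level 3), c36 (id 8, level 3).
Iteration 4: rows with reply_to in {7,8} -> c38 (id 9, level 4).
Iteration 5: no rows with reply_to in {9}; recursion stops.

3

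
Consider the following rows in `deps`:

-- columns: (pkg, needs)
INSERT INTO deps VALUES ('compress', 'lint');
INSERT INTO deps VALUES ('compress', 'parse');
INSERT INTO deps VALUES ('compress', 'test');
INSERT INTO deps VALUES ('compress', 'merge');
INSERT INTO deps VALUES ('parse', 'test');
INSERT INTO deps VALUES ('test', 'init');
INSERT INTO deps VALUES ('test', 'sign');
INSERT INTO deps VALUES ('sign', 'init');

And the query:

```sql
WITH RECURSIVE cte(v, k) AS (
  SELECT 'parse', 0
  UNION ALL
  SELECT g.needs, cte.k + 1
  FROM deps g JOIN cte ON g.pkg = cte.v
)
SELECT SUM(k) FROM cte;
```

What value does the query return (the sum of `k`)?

8

Base: (parse, k=0).
Iteration 1: edges from {parse} -> (test, k=1).
Iteration 2: edges from {test} -> (init, k=2), (sign, k=2).
Iteration 3: edges from {init,sign} -> (init, k=3).
Iteration 4: no outgoing edges from {init}; recursion stops.
SUM(k) = 0 + 1 + 2 + 2 + 3 = 8.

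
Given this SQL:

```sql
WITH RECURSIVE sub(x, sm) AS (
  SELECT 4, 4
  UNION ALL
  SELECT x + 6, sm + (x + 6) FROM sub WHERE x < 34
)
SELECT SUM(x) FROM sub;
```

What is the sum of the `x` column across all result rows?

114

Base: x=4, sm=4.
Iteration 1: 4 < 34 holds -> x = 4 + 6 = 10, sm = 4 + 10 = 14.
Iteration 2: 10 < 34 holds -> x = 10 + 6 = 16, sm = 14 + 16 = 30.
Iteration 3: 16 < 34 holds -> x = 16 + 6 = 22, sm = 30 + 22 = 52.
Iteration 4: 22 < 34 holds -> x = 22 + 6 = 28, sm = 52 + 28 = 80.
Iteration 5: 28 < 34 holds -> x = 28 + 6 = 34, sm = 80 + 34 = 114.
Iteration 6: 34 < 34 fails; recursion stops.
SUM(x) = 4 + 10 + 16 + 22 + 28 + 34 = 114.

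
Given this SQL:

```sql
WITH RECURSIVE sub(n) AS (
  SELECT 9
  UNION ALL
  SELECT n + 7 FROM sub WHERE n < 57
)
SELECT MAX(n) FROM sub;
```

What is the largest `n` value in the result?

58

Base: n=9.
Iteration 1: 9 < 57 holds -> n = 9 + 7 = 16.
Iteration 2: 16 < 57 holds -> n = 16 + 7 = 23.
Iteration 3: 23 < 57 holds -> n = 23 + 7 = 30.
Iteration 4: 30 < 57 holds -> n = 30 + 7 = 37.
Iteration 5: 37 < 57 holds -> n = 37 + 7 = 44.
Iteration 6: 44 < 57 holds -> n = 44 + 7 = 51.
Iteration 7: 51 < 57 holds -> n = 51 + 7 = 58.
Iteration 8: 58 < 57 fails; recursion stops.
n values: 9, 16, 23, 30, 37, 44, 51, 58; the maximum is 58.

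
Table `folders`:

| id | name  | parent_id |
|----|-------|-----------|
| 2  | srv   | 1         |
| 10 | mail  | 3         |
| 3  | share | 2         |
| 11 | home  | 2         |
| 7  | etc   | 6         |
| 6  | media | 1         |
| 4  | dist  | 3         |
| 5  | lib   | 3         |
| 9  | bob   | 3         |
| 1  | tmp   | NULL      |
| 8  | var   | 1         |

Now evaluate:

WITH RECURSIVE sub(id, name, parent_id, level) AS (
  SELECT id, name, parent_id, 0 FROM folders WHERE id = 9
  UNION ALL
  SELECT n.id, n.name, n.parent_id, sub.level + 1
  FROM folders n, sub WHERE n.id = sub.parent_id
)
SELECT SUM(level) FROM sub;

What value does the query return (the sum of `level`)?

6

Base: id=9 (bob), parent_id=3, level 0.
Iteration 1: join on id=3 -> share (id 3, parent_id=2, level 1).
Iteration 2: join on id=2 -> srv (id 2, parent_id=1, level 2).
Iteration 3: join on id=1 -> tmp (id 1, parent_id=NULL, level 3).
Iteration 4: parent_id is NULL; no match; recursion stops.
SUM(level) = 0 + 1 + 2 + 3 = 6.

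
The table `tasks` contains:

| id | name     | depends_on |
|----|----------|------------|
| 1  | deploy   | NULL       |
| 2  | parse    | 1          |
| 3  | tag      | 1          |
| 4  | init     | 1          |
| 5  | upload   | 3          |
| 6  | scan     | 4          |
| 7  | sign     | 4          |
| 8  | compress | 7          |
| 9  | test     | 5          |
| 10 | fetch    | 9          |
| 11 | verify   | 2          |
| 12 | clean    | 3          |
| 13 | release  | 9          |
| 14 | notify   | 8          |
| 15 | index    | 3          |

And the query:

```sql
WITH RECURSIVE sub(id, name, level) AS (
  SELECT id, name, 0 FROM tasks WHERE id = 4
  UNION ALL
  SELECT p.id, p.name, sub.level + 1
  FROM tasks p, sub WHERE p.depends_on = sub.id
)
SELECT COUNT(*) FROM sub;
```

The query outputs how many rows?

Base: id=4 (init) at level 0.
Iteration 1: rows with depends_on in {4} -> scan (id 6, level 1), sign (id 7, level 1).
Iteration 2: rows with depends_on in {6,7} -> compress (id 8, level 2).
Iteration 3: rows with depends_on in {8} -> notify (id 14, level 3).
Iteration 4: no rows with depends_on in {14}; recursion stops.
Total rows emitted: 5.

5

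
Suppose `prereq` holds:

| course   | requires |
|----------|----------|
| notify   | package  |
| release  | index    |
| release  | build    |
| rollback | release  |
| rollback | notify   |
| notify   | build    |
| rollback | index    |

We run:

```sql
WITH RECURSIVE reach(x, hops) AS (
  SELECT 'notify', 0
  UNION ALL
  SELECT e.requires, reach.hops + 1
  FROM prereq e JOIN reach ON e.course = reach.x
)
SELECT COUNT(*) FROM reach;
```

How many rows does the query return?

3

Base: (notify, hops=0).
Iteration 1: edges from {notify} -> (build, hops=1), (package, hops=1).
Iteration 2: no outgoing edges from {build,package}; recursion stops.
Total rows emitted: 3.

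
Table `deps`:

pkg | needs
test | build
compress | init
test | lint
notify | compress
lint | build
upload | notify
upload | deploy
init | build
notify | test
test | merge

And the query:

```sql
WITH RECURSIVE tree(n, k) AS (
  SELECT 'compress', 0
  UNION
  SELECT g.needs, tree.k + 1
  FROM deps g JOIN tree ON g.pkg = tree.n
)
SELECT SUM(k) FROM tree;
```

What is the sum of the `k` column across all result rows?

3

Base: (compress, k=0).
Iteration 1: edges from {compress} -> (init, k=1).
Iteration 2: edges from {init} -> (build, k=2).
Iteration 3: no outgoing edges from {build}; recursion stops.
SUM(k) = 0 + 1 + 2 = 3.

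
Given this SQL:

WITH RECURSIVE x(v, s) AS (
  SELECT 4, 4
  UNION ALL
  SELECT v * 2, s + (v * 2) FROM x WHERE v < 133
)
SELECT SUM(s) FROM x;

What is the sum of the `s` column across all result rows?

988

Base: v=4, s=4.
Iteration 1: 4 < 133 holds -> v = 4 * 2 = 8, s = 4 + 8 = 12.
Iteration 2: 8 < 133 holds -> v = 8 * 2 = 16, s = 12 + 16 = 28.
Iteration 3: 16 < 133 holds -> v = 16 * 2 = 32, s = 28 + 32 = 60.
Iteration 4: 32 < 133 holds -> v = 32 * 2 = 64, s = 60 + 64 = 124.
Iteration 5: 64 < 133 holds -> v = 64 * 2 = 128, s = 124 + 128 = 252.
Iteration 6: 128 < 133 holds -> v = 128 * 2 = 256, s = 252 + 256 = 508.
Iteration 7: 256 < 133 fails; recursion stops.
SUM(s) = 4 + 12 + 28 + 60 + 124 + 252 + 508 = 988.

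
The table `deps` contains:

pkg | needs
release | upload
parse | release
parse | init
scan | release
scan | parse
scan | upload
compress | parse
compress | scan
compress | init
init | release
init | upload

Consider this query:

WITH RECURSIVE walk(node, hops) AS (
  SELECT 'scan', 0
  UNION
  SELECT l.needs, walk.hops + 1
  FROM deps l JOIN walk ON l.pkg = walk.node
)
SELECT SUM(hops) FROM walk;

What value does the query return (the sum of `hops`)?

Base: (scan, hops=0).
Iteration 1: edges from {scan} -> (parse, hops=1), (release, hops=1), (upload, hops=1).
Iteration 2: edges from {parse,release,upload} -> (init, hops=2), (release, hops=2), (upload, hops=2).
Iteration 3: edges from {init,release,upload} -> (release, hops=3), (upload, hops=3). [UNION drops 1 duplicate row(s)]
Iteration 4: edges from {release,upload} -> (upload, hops=4).
Iteration 5: no outgoing edges from {upload}; recursion stops.
SUM(hops) = 0 + 1 + 1 + 1 + 2 + 2 + 2 + 3 + 3 + 4 = 19.

19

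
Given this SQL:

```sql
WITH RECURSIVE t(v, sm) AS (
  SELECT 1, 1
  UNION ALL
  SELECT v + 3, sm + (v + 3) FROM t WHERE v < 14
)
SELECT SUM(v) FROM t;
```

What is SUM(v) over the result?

Base: v=1, sm=1.
Iteration 1: 1 < 14 holds -> v = 1 + 3 = 4, sm = 1 + 4 = 5.
Iteration 2: 4 < 14 holds -> v = 4 + 3 = 7, sm = 5 + 7 = 12.
Iteration 3: 7 < 14 holds -> v = 7 + 3 = 10, sm = 12 + 10 = 22.
Iteration 4: 10 < 14 holds -> v = 10 + 3 = 13, sm = 22 + 13 = 35.
Iteration 5: 13 < 14 holds -> v = 13 + 3 = 16, sm = 35 + 16 = 51.
Iteration 6: 16 < 14 fails; recursion stops.
SUM(v) = 1 + 4 + 7 + 10 + 13 + 16 = 51.

51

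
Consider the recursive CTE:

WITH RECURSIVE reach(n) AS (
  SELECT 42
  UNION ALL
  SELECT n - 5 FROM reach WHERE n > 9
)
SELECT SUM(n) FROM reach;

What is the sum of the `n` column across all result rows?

196

Base: n=42.
Iteration 1: 42 > 9 holds -> n = 42 - 5 = 37.
Iteration 2: 37 > 9 holds -> n = 37 - 5 = 32.
Iteration 3: 32 > 9 holds -> n = 32 - 5 = 27.
Iteration 4: 27 > 9 holds -> n = 27 - 5 = 22.
Iteration 5: 22 > 9 holds -> n = 22 - 5 = 17.
Iteration 6: 17 > 9 holds -> n = 17 - 5 = 12.
Iteration 7: 12 > 9 holds -> n = 12 - 5 = 7.
Iteration 8: 7 > 9 fails; recursion stops.
SUM(n) = 42 + 37 + 32 + 27 + 22 + 17 + 12 + 7 = 196.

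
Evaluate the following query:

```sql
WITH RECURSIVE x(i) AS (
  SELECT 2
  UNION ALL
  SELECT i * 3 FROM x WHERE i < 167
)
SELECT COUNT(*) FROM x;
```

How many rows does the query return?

Base: i=2.
Iteration 1: 2 < 167 holds -> i = 2 * 3 = 6.
Iteration 2: 6 < 167 holds -> i = 6 * 3 = 18.
Iteration 3: 18 < 167 holds -> i = 18 * 3 = 54.
Iteration 4: 54 < 167 holds -> i = 54 * 3 = 162.
Iteration 5: 162 < 167 holds -> i = 162 * 3 = 486.
Iteration 6: 486 < 167 fails; recursion stops.
Total rows emitted: 6.

6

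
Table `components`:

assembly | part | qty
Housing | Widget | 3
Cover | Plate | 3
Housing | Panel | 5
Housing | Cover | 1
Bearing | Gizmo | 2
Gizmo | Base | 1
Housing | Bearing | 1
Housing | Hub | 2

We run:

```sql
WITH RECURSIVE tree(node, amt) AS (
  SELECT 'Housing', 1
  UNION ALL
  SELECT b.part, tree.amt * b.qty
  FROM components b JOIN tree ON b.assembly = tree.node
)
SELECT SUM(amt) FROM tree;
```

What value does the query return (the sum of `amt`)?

20

Base: (Housing, amt=1).
Iteration 1: components of {Housing} -> Bearing = 1*1 = 1, Cover = 1*1 = 1, Hub = 1*2 = 2, Panel = 1*5 = 5, Widget = 1*3 = 3.
Iteration 2: components of {Bearing,Cover,Hub,Panel,Widget} -> Gizmo = 1*2 = 2, Plate = 1*3 = 3.
Iteration 3: components of {Gizmo,Plate} -> Base = 2*1 = 2.
Iteration 4: no further components; recursion stops.
SUM(amt) = 1 + 1 + 2 + 1 + 5 + 3 + 2 + 3 + 2 = 20.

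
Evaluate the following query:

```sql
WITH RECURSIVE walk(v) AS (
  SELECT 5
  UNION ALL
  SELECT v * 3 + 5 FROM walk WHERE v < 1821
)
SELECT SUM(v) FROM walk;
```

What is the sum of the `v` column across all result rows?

8180

Base: v=5.
Iteration 1: 5 < 1821 holds -> v = 5 * 3 + 5 = 20.
Iteration 2: 20 < 1821 holds -> v = 20 * 3 + 5 = 65.
Iteration 3: 65 < 1821 holds -> v = 65 * 3 + 5 = 200.
Iteration 4: 200 < 1821 holds -> v = 200 * 3 + 5 = 605.
Iteration 5: 605 < 1821 holds -> v = 605 * 3 + 5 = 1820.
Iteration 6: 1820 < 1821 holds -> v = 1820 * 3 + 5 = 5465.
Iteration 7: 5465 < 1821 fails; recursion stops.
SUM(v) = 5 + 20 + 65 + 200 + 605 + 1820 + 5465 = 8180.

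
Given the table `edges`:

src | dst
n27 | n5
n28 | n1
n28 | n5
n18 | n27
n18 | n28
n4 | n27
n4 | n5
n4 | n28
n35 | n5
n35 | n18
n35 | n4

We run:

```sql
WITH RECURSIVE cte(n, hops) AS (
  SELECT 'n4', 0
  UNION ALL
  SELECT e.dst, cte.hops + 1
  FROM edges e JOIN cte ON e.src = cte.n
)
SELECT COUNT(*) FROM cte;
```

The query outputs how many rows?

7

Base: (n4, hops=0).
Iteration 1: edges from {n4} -> (n27, hops=1), (n28, hops=1), (n5, hops=1).
Iteration 2: edges from {n27,n28,n5} -> (n1, hops=2), (n5, hops=2) x2. [UNION ALL keeps all 3 new rows, including repeats]
Iteration 3: no outgoing edges from {n1,n5}; recursion stops.
Total rows emitted: 7.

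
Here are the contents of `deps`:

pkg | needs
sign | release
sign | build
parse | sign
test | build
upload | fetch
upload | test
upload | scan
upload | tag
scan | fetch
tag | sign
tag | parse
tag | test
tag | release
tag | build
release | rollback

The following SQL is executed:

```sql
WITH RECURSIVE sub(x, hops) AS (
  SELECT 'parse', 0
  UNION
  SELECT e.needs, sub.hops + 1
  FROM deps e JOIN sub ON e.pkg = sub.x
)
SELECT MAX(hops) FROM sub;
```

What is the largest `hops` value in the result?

3

Base: (parse, hops=0).
Iteration 1: edges from {parse} -> (sign, hops=1).
Iteration 2: edges from {sign} -> (build, hops=2), (release, hops=2).
Iteration 3: edges from {build,release} -> (rollback, hops=3).
Iteration 4: no outgoing edges from {rollback}; recursion stops.
hops values: 0, 1, 2, 2, 3; the maximum is 3.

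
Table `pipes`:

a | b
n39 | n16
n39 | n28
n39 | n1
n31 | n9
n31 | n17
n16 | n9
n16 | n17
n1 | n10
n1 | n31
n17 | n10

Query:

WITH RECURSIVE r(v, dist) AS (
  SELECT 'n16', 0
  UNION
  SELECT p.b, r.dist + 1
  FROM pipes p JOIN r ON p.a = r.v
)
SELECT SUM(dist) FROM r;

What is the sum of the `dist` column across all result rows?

Base: (n16, dist=0).
Iteration 1: edges from {n16} -> (n17, dist=1), (n9, dist=1).
Iteration 2: edges from {n17,n9} -> (n10, dist=2).
Iteration 3: no outgoing edges from {n10}; recursion stops.
SUM(dist) = 0 + 1 + 1 + 2 = 4.

4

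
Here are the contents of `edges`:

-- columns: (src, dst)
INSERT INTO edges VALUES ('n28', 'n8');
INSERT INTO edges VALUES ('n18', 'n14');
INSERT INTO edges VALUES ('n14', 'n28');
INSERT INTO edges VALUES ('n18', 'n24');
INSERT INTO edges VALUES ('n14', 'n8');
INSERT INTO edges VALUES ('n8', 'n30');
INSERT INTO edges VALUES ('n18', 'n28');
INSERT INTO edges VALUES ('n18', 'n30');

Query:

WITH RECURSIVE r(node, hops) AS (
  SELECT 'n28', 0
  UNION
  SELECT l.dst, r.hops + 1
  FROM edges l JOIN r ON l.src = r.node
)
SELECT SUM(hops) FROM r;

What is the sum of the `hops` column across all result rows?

Base: (n28, hops=0).
Iteration 1: edges from {n28} -> (n8, hops=1).
Iteration 2: edges from {n8} -> (n30, hops=2).
Iteration 3: no outgoing edges from {n30}; recursion stops.
SUM(hops) = 0 + 1 + 2 = 3.

3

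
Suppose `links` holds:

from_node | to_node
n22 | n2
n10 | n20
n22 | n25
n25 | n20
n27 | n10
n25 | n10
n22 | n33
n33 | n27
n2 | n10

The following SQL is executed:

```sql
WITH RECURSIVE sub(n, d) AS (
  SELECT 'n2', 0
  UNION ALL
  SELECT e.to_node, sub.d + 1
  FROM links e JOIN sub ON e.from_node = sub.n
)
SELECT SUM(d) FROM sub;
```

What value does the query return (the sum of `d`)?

Base: (n2, d=0).
Iteration 1: edges from {n2} -> (n10, d=1).
Iteration 2: edges from {n10} -> (n20, d=2).
Iteration 3: no outgoing edges from {n20}; recursion stops.
SUM(d) = 0 + 1 + 2 = 3.

3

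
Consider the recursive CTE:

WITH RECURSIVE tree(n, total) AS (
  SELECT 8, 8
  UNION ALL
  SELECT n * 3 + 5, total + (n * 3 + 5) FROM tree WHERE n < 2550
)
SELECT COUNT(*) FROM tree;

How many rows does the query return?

Base: n=8, total=8.
Iteration 1: 8 < 2550 holds -> n = 8 * 3 + 5 = 29, total = 8 + 29 = 37.
Iteration 2: 29 < 2550 holds -> n = 29 * 3 + 5 = 92, total = 37 + 92 = 129.
Iteration 3: 92 < 2550 holds -> n = 92 * 3 + 5 = 281, total = 129 + 281 = 410.
Iteration 4: 281 < 2550 holds -> n = 281 * 3 + 5 = 848, total = 410 + 848 = 1258.
Iteration 5: 848 < 2550 holds -> n = 848 * 3 + 5 = 2549, total = 1258 + 2549 = 3807.
Iteration 6: 2549 < 2550 holds -> n = 2549 * 3 + 5 = 7652, total = 3807 + 7652 = 11459.
Iteration 7: 7652 < 2550 fails; recursion stops.
Total rows emitted: 7.

7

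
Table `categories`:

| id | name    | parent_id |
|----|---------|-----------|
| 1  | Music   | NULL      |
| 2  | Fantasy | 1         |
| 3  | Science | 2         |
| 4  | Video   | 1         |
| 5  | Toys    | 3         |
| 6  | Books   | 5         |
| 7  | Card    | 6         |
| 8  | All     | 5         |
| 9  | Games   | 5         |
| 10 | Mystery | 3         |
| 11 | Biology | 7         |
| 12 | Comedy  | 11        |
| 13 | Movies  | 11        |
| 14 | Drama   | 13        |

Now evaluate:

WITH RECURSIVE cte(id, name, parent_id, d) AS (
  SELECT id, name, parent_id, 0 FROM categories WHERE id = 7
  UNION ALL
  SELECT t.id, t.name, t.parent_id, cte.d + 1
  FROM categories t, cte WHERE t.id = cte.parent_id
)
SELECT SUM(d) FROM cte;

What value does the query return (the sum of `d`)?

15

Base: id=7 (Card), parent_id=6, d 0.
Iteration 1: join on id=6 -> Books (id 6, parent_id=5, d 1).
Iteration 2: join on id=5 -> Toys (id 5, parent_id=3, d 2).
Iteration 3: join on id=3 -> Science (id 3, parent_id=2, d 3).
Iteration 4: join on id=2 -> Fantasy (id 2, parent_id=1, d 4).
Iteration 5: join on id=1 -> Music (id 1, parent_id=NULL, d 5).
Iteration 6: parent_id is NULL; no match; recursion stops.
SUM(d) = 0 + 1 + 2 + 3 + 4 + 5 = 15.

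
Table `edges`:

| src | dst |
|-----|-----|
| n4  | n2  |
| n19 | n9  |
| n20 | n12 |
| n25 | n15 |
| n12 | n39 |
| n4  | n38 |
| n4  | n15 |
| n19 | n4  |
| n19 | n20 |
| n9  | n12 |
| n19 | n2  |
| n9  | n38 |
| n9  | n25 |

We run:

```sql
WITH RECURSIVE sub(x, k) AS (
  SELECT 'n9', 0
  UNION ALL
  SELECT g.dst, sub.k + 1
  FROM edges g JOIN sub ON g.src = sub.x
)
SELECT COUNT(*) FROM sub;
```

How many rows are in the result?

Base: (n9, k=0).
Iteration 1: edges from {n9} -> (n12, k=1), (n25, k=1), (n38, k=1).
Iteration 2: edges from {n12,n25,n38} -> (n15, k=2), (n39, k=2).
Iteration 3: no outgoing edges from {n15,n39}; recursion stops.
Total rows emitted: 6.

6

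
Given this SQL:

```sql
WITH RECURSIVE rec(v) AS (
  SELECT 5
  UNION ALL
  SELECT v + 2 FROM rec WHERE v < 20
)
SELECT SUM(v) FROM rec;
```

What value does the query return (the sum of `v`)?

Base: v=5.
Iteration 1: 5 < 20 holds -> v = 5 + 2 = 7.
Iteration 2: 7 < 20 holds -> v = 7 + 2 = 9.
Iteration 3: 9 < 20 holds -> v = 9 + 2 = 11.
Iteration 4: 11 < 20 holds -> v = 11 + 2 = 13.
Iteration 5: 13 < 20 holds -> v = 13 + 2 = 15.
Iteration 6: 15 < 20 holds -> v = 15 + 2 = 17.
Iteration 7: 17 < 20 holds -> v = 17 + 2 = 19.
Iteration 8: 19 < 20 holds -> v = 19 + 2 = 21.
Iteration 9: 21 < 20 fails; recursion stops.
SUM(v) = 5 + 7 + 9 + 11 + 13 + 15 + 17 + 19 + 21 = 117.

117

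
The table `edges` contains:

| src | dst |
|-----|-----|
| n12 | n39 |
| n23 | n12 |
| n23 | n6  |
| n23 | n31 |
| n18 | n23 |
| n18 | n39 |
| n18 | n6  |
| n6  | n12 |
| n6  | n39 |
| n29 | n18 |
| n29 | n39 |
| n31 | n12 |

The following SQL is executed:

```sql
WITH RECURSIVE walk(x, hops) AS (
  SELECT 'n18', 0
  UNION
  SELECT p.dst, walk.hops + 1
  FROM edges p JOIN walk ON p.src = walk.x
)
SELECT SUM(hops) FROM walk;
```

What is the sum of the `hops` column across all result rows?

21

Base: (n18, hops=0).
Iteration 1: edges from {n18} -> (n23, hops=1), (n39, hops=1), (n6, hops=1).
Iteration 2: edges from {n23,n39,n6} -> (n12, hops=2), (n31, hops=2), (n39, hops=2), (n6, hops=2). [UNION drops 1 duplicate row(s)]
Iteration 3: edges from {n12,n31,n39,n6} -> (n12, hops=3), (n39, hops=3). [UNION drops 2 duplicate row(s)]
Iteration 4: edges from {n12,n39} -> (n39, hops=4).
Iteration 5: no outgoing edges from {n39}; recursion stops.
SUM(hops) = 0 + 1 + 1 + 1 + 2 + 2 + 2 + 2 + 3 + 3 + 4 = 21.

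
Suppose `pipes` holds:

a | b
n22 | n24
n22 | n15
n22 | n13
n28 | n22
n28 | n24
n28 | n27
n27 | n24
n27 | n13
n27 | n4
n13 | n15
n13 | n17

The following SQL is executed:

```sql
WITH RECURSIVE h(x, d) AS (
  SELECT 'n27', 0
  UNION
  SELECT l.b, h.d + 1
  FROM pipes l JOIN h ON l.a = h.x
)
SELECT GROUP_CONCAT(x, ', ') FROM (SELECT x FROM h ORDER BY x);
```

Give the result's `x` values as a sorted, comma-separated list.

n13, n15, n17, n24, n27, n4

Base: (n27, d=0).
Iteration 1: edges from {n27} -> (n13, d=1), (n24, d=1), (n4, d=1).
Iteration 2: edges from {n13,n24,n4} -> (n15, d=2), (n17, d=2).
Iteration 3: no outgoing edges from {n15,n17}; recursion stops.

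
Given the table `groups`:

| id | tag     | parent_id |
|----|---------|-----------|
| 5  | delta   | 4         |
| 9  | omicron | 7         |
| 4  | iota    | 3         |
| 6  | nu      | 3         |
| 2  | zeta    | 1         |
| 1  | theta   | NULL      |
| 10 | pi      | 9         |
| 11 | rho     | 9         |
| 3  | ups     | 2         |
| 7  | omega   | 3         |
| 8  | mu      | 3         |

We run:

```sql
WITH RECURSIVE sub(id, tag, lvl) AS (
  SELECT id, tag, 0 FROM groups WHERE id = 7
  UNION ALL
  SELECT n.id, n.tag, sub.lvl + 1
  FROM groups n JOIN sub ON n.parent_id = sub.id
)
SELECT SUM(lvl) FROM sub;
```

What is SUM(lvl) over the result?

5

Base: id=7 (omega) at lvl 0.
Iteration 1: rows with parent_id in {7} -> omicron (id 9, lvl 1).
Iteration 2: rows with parent_id in {9} -> pi (id 10, lvl 2), rho (id 11, lvl 2).
Iteration 3: no rows with parent_id in {10,11}; recursion stops.
SUM(lvl) = 0 + 1 + 2 + 2 = 5.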